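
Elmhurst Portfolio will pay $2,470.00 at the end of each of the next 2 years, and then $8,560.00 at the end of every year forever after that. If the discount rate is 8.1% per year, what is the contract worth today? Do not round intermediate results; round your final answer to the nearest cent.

PV of 2-year annuity: $2,470.00 × [1 − (1+0.081)^−2] / 0.081 = 4398.63216
Perpetuity value at year 2: $8,560.00 / 0.081 = 105679.01235
PV of perpetuity: 105679.01235 / (1+0.081)^2 = 90435.16971
Total PV = 4398.63216 + 90435.16971 = 94833.80187

$94833.80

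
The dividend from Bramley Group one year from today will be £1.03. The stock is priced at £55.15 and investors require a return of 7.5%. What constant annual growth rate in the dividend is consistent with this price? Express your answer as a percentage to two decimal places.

5.63%

P = D₁/(r−g) ⇒ g = r − D₁/P = 0.075 − £1.03/£55.15 = 0.056324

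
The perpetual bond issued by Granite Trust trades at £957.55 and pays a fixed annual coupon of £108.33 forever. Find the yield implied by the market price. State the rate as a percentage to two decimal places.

11.31%

P = C/r ⇒ r = C/P = £108.33/£957.55 = 0.113132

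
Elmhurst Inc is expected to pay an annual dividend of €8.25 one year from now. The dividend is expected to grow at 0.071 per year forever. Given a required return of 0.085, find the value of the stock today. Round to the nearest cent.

Growing perpetuity: P = D₁ / (r − g) = €8.2500 / (0.085 − 0.071) = €589.29

€589.29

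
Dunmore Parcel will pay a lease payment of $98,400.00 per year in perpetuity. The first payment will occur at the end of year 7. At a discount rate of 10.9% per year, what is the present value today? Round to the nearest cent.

Value at end of year 6: C / r = $98,400.00 / 0.109 = $902,752.2936
Discount to today: PV = $902,752.2936 / (1 + 0.109)^6 = $902,752.2936 / 1.860327 = $485,265.40

$485265.40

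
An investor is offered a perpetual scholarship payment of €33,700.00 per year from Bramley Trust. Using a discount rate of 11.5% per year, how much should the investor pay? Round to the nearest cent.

Level perpetuity: PV = C / r = €33,700.00 / 0.115 = €293,043.48

€293043.48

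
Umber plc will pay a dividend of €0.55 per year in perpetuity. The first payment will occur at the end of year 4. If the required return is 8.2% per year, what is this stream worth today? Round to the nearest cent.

€5.30

Value at end of year 3: C / r = €0.55 / 0.082 = €6.7073
Discount to today: PV = €6.7073 / (1 + 0.082)^3 = €6.7073 / 1.266723 = €5.30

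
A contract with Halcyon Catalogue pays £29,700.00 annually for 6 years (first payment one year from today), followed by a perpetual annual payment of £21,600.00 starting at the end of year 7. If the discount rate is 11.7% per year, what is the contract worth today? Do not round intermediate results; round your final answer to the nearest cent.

PV of 6-year annuity: £29,700.00 × [1 − (1+0.117)^−6] / 0.117 = 123153.38804
Perpetuity value at year 6: £21,600.00 / 0.117 = 184615.38462
PV of perpetuity: 184615.38462 / (1+0.117)^6 = 95049.28422
Total PV = 123153.38804 + 95049.28422 = 218202.67226

£218202.67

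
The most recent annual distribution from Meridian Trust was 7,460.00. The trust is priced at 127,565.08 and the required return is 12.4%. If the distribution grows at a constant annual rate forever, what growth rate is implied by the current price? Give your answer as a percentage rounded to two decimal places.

6.19%

P = D₀(1+g)/(r−g) ⇒ P(r−g) = D₀(1+g) ⇒ g(P+D₀) = P·r − D₀
g = (P·r − D₀)/(P + D₀) = (127,565.08×0.124 − 7,460.00) / (127,565.08 + 7,460.00) = 0.061900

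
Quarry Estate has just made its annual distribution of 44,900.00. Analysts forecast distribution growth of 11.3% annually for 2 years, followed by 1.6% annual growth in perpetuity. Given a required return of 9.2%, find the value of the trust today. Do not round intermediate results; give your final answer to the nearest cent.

715957.31

D_1 = 49973.70000
D_2 = 55620.72810
Terminal value at year 2: TV = D_2×(1+g_2)/(r−g_2) = 56510.65975/0.076 = 743561.31249
P_0 = D_1/(1+r)^1 + D_2/(1+r)^2 + TV/(1+r)^2
    = 45763.46154 + 46643.52811 + 623550.32311 = 715957.31275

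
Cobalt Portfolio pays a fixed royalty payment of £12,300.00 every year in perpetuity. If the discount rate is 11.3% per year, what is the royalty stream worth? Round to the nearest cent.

Level perpetuity: PV = C / r = £12,300.00 / 0.113 = £108,849.56

£108849.56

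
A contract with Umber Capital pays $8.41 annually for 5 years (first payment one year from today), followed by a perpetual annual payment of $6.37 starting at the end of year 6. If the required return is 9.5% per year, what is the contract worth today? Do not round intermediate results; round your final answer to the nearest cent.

PV of 5-year annuity: $8.41 × [1 − (1+0.095)^−5] / 0.095 = 32.29195
Perpetuity value at year 5: $6.37 / 0.095 = 67.05263
PV of perpetuity: 67.05263 / (1+0.095)^5 = 42.59369
Total PV = 32.29195 + 42.59369 = 74.88564

$74.89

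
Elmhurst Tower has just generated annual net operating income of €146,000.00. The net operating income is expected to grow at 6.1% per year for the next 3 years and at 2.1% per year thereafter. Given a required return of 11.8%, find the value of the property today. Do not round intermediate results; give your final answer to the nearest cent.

D_1 = 154906.00000
D_2 = 164355.26600
D_3 = 174380.93723
Terminal value at year 3: TV = D_3×(1+g_2)/(r−g_2) = 178042.93691/0.097 = 1835494.19493
P_0 = D_1/(1+r)^1 + D_2/(1+r)^2 + D_3/(1+r)^3 + TV/(1+r)^3
    = 138556.35063 + 131492.20753 + 124788.22199 + 1313492.52219 = 1708329.30233

€1708329.30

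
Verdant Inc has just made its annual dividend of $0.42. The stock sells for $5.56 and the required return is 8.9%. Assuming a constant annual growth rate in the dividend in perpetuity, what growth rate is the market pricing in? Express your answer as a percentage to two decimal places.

P = D₀(1+g)/(r−g) ⇒ P(r−g) = D₀(1+g) ⇒ g(P+D₀) = P·r − D₀
g = (P·r − D₀)/(P + D₀) = ($5.56×0.089 − $0.42) / ($5.56 + $0.42) = 0.012515

1.25%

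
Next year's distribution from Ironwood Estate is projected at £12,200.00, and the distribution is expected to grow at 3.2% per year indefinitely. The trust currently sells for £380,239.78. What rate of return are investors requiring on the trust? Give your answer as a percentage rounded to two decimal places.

6.41%

P = D₁/(r − g) ⇒ r = D₁/P + g = £12,200.0000/£380,239.78 + 0.032 = 0.032085 + 0.032 = 0.064085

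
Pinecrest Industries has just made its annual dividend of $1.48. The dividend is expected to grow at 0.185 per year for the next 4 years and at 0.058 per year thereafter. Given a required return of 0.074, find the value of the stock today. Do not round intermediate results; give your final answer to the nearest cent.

$152.65

D_1 = 1.75380
D_2 = 2.07825
D_3 = 2.46273
D_4 = 2.91833
Terminal value at year 4: TV = D_4×(1+g_2)/(r−g_2) = 3.08760/0.016 = 192.97489
P_0 = D_1/(1+r)^1 + D_2/(1+r)^2 + D_3/(1+r)^3 + D_4/(1+r)^4 + TV/(1+r)^4
    = 1.63296 + 1.80173 + 1.98794 + 2.19340 + 145.03863 = 152.65466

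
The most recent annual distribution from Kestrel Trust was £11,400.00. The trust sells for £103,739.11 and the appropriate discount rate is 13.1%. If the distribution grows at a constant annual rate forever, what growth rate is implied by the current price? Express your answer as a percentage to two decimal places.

P = D₀(1+g)/(r−g) ⇒ P(r−g) = D₀(1+g) ⇒ g(P+D₀) = P·r − D₀
g = (P·r − D₀)/(P + D₀) = (£103,739.11×0.131 − £11,400.00) / (£103,739.11 + £11,400.00) = 0.019019

1.90%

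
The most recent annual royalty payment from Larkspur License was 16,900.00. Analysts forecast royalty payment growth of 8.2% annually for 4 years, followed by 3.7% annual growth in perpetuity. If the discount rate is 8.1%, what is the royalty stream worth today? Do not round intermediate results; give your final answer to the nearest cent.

D_1 = 18285.80000
D_2 = 19785.23560
D_3 = 21407.62492
D_4 = 23163.05016
Terminal value at year 4: TV = D_4×(1+g_2)/(r−g_2) = 24020.08302/0.044 = 545910.97770
P_0 = D_1/(1+r)^1 + D_2/(1+r)^2 + D_3/(1+r)^3 + D_4/(1+r)^4 + TV/(1+r)^4
    = 16915.63367 + 16931.28181 + 16946.94442 + 16962.62152 + 399778.14803 = 467534.62944

467534.63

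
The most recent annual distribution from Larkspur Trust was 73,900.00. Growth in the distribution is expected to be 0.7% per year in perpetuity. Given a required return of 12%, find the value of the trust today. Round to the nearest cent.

D₁ = D₀ × (1 + g) = 73,900.00 × 1.007 = 74,417.3000
Growing perpetuity: P = D₁ / (r − g) = 74,417.3000 / (0.12 − 0.007) = 658,560.18

658560.18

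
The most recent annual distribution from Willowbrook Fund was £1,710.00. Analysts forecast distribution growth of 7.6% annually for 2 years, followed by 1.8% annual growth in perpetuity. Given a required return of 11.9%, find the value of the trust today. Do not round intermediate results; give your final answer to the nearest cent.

D_1 = 1839.96000
D_2 = 1979.79696
Terminal value at year 2: TV = D_2×(1+g_2)/(r−g_2) = 2015.43331/0.101 = 19954.78520
P_0 = D_1/(1+r)^1 + D_2/(1+r)^2 + TV/(1+r)^2
    = 1644.28954 + 1581.10416 + 15936.27752 = 19161.67122

£19161.67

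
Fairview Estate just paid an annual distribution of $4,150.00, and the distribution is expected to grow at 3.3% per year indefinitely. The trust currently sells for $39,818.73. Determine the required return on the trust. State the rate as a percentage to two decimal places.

D₁ = $4,150.00 × 1.033 = $4,286.9500
P = D₁/(r − g) ⇒ r = D₁/P + g = $4,286.9500/$39,818.73 + 0.033 = 0.107662 + 0.033 = 0.140662

14.07%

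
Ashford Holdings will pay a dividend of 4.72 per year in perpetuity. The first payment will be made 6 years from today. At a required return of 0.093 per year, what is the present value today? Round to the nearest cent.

Value at end of year 5: C / r = 4.72 / 0.093 = 50.7527
Discount to today: PV = 50.7527 / (1 + 0.093)^5 = 50.7527 / 1.559915 = 32.54

32.54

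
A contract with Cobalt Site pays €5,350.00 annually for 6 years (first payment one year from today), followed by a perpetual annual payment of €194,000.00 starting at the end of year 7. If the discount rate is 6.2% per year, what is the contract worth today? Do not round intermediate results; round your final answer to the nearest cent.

PV of 6-year annuity: €5,350.00 × [1 − (1+0.062)^−6] / 0.062 = 26143.18111
Perpetuity value at year 6: €194,000.00 / 0.062 = 3129032.25806
PV of perpetuity: 3129032.25806 / (1+0.062)^6 = 2181036.53179
Total PV = 26143.18111 + 2181036.53179 = 2207179.71291

€2207179.71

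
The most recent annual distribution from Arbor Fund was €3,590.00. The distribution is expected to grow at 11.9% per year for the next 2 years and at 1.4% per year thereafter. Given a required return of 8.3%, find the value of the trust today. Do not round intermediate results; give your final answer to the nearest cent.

€63865.08

D_1 = 4017.21000
D_2 = 4495.25799
Terminal value at year 2: TV = D_2×(1+g_2)/(r−g_2) = 4558.19160/0.069 = 66060.74785
P_0 = D_1/(1+r)^1 + D_2/(1+r)^2 + TV/(1+r)^2
    = 3709.33518 + 3832.63718 + 56323.10291 = 63865.07527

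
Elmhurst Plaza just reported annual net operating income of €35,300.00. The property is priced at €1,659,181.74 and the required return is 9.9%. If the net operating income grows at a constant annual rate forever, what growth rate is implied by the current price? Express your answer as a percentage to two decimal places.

P = D₀(1+g)/(r−g) ⇒ P(r−g) = D₀(1+g) ⇒ g(P+D₀) = P·r − D₀
g = (P·r − D₀)/(P + D₀) = (€1,659,181.74×0.099 − €35,300.00) / (€1,659,181.74 + €35,300.00) = 0.076105

7.61%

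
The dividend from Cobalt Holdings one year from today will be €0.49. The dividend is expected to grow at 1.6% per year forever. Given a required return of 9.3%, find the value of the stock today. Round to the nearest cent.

€6.36

Growing perpetuity: P = D₁ / (r − g) = €0.4900 / (0.093 − 0.016) = €6.36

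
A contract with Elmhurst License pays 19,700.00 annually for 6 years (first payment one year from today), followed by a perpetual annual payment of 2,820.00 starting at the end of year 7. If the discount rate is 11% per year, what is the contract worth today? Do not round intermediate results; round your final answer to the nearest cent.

PV of 6-year annuity: 19,700.00 × [1 − (1+0.11)^−6] / 0.11 = 83341.59572
Perpetuity value at year 6: 2,820.00 / 0.11 = 25636.36364
PV of perpetuity: 25636.36364 / (1+0.11)^6 = 13706.24689
Total PV = 83341.59572 + 13706.24689 = 97047.84261

97047.84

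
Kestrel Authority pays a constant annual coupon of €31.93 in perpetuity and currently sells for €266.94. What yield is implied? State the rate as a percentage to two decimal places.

11.96%

P = C/r ⇒ r = C/P = €31.93/€266.94 = 0.119615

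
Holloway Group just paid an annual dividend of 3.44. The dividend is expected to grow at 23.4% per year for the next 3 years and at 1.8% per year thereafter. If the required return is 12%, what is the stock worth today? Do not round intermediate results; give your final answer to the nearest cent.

58.49

D_1 = 4.24496
D_2 = 5.23828
D_3 = 6.46404
Terminal value at year 3: TV = D_3×(1+g_2)/(r−g_2) = 6.58039/0.102 = 64.51364
P_0 = D_1/(1+r)^1 + D_2/(1+r)^2 + D_3/(1+r)^3 + TV/(1+r)^3
    = 3.79014 + 4.17593 + 4.60097 + 45.91953 = 58.48658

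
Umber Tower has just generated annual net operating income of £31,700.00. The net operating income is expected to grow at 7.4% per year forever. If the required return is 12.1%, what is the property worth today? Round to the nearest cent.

D₁ = D₀ × (1 + g) = £31,700.00 × 1.074 = £34,045.8000
Growing perpetuity: P = D₁ / (r − g) = £34,045.8000 / (0.121 − 0.074) = £724,378.72

£724378.72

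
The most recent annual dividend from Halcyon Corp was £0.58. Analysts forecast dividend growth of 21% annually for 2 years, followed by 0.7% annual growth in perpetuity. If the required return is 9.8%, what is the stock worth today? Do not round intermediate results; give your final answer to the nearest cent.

£9.14

D_1 = 0.70180
D_2 = 0.84918
Terminal value at year 2: TV = D_2×(1+g_2)/(r−g_2) = 0.85512/0.091 = 9.39695
P_0 = D_1/(1+r)^1 + D_2/(1+r)^2 + TV/(1+r)^2
    = 0.63916 + 0.70436 + 7.79439 = 9.13791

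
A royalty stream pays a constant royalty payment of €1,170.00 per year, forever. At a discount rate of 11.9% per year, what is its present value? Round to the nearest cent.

Level perpetuity: PV = C / r = €1,170.00 / 0.119 = €9,831.93

€9831.93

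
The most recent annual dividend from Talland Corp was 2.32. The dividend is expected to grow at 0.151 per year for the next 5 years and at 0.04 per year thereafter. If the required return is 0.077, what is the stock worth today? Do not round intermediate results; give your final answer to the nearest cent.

D_1 = 2.67032
D_2 = 3.07354
D_3 = 3.53764
D_4 = 4.07183
D_5 = 4.68667
Terminal value at year 5: TV = D_5×(1+g_2)/(r−g_2) = 4.87414/0.037 = 131.73350
P_0 = D_1/(1+r)^1 + D_2/(1+r)^2 + D_3/(1+r)^3 + D_4/(1+r)^4 + D_5/(1+r)^5 + TV/(1+r)^5
    = 2.47941 + 2.64976 + 2.83183 + 3.02640 + 3.23434 + 90.91127 = 105.13301

105.13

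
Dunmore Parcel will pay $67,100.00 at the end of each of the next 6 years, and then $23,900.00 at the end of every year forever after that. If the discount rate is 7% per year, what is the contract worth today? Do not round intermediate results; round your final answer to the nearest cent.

PV of 6-year annuity: $67,100.00 × [1 − (1+0.07)^−6] / 0.07 = 319834.81117
Perpetuity value at year 6: $23,900.00 / 0.07 = 341428.57143
PV of perpetuity: 341428.57143 / (1+0.07)^6 = 227508.27356
Total PV = 319834.81117 + 227508.27356 = 547343.08473

$547343.08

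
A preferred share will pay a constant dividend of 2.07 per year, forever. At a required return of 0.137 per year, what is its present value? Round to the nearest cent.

15.11

Level perpetuity: PV = C / r = 2.07 / 0.137 = 15.11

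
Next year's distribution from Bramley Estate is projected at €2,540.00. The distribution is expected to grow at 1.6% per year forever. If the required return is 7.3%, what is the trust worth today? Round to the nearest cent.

Growing perpetuity: P = D₁ / (r − g) = €2,540.0000 / (0.073 − 0.016) = €44,561.40

€44561.40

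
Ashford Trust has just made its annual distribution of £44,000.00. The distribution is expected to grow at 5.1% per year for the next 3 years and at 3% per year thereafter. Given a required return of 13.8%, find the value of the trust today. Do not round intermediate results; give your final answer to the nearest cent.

D_1 = 46244.00000
D_2 = 48602.44400
D_3 = 51081.16864
Terminal value at year 3: TV = D_3×(1+g_2)/(r−g_2) = 52613.60370/0.108 = 487162.99725
P_0 = D_1/(1+r)^1 + D_2/(1+r)^2 + D_3/(1+r)^3 + TV/(1+r)^3
    = 40636.20387 + 37529.56965 + 34660.43735 + 330557.87472 = 443384.08559

£443384.09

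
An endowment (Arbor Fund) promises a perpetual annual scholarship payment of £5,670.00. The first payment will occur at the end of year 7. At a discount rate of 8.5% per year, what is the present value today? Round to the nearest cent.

£40887.04

Value at end of year 6: C / r = £5,670.00 / 0.085 = £66,705.8824
Discount to today: PV = £66,705.8824 / (1 + 0.085)^6 = £66,705.8824 / 1.631468 = £40,887.04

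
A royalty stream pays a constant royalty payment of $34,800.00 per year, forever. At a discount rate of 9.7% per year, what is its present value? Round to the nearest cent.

Level perpetuity: PV = C / r = $34,800.00 / 0.097 = $358,762.89

$358762.89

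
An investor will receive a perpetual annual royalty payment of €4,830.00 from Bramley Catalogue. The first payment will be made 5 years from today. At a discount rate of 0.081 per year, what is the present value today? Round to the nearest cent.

€43667.60

Value at end of year 4: C / r = €4,830.00 / 0.081 = €59,629.6296
Discount to today: PV = €59,629.6296 / (1 + 0.081)^4 = €59,629.6296 / 1.365535 = €43,667.60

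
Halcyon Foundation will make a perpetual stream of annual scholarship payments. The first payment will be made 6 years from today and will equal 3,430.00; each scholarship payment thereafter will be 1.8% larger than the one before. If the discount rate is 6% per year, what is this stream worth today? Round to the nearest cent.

Value at end of year 5: C₁ / (r − g) = 3,430.00 / (0.06 − 0.018) = 81,666.6667
Discount to today: PV = 81,666.6667 / (1 + 0.06)^5 = 81,666.6667 / 1.338226 = 61,026.08

61026.08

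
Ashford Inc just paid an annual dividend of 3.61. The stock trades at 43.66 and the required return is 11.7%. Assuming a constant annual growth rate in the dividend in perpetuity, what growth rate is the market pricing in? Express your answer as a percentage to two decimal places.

P = D₀(1+g)/(r−g) ⇒ P(r−g) = D₀(1+g) ⇒ g(P+D₀) = P·r − D₀
g = (P·r − D₀)/(P + D₀) = (43.66×0.117 − 3.61) / (43.66 + 3.61) = 0.031695

3.17%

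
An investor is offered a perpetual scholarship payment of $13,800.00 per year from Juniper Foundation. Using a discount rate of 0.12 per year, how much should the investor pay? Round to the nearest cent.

Level perpetuity: PV = C / r = $13,800.00 / 0.12 = $115,000.00

$115000.00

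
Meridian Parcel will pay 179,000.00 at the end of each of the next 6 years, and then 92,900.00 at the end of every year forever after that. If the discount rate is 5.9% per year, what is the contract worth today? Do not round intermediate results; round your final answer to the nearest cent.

1999291.38

PV of 6-year annuity: 179,000.00 × [1 − (1+0.059)^−6] / 0.059 = 882973.34801
Perpetuity value at year 6: 92,900.00 / 0.059 = 1574576.27119
PV of perpetuity: 1574576.27119 / (1+0.059)^6 = 1116318.03638
Total PV = 882973.34801 + 1116318.03638 = 1999291.38439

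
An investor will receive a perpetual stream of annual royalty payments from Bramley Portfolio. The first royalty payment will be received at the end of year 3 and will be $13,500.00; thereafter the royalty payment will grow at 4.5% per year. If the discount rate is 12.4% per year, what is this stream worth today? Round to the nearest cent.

$135261.45

Value at end of year 2: C₁ / (r − g) = $13,500.00 / (0.124 − 0.045) = $170,886.0759
Discount to today: PV = $170,886.0759 / (1 + 0.124)^2 = $170,886.0759 / 1.263376 = $135,261.45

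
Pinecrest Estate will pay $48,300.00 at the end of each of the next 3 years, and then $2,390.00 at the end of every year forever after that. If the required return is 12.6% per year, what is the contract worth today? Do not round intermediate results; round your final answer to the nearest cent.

$128109.29

PV of 3-year annuity: $48,300.00 × [1 − (1+0.126)^−3] / 0.126 = 114822.74628
Perpetuity value at year 3: $2,390.00 / 0.126 = 18968.25397
PV of perpetuity: 18968.25397 / (1+0.126)^3 = 13286.54872
Total PV = 114822.74628 + 13286.54872 = 128109.29500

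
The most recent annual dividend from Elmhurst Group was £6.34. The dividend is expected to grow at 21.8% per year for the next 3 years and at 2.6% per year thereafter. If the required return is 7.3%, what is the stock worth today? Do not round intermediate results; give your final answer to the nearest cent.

D_1 = 7.72212
D_2 = 9.40554
D_3 = 11.45595
Terminal value at year 3: TV = D_3×(1+g_2)/(r−g_2) = 11.75381/0.047 = 250.08096
P_0 = D_1/(1+r)^1 + D_2/(1+r)^2 + D_3/(1+r)^3 + TV/(1+r)^3
    = 7.19676 + 8.16929 + 9.27325 + 202.43307 = 227.07237

£227.07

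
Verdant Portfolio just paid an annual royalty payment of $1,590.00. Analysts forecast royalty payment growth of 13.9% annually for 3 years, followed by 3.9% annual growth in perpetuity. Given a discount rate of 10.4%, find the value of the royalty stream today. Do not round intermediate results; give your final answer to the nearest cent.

D_1 = 1811.01000
D_2 = 2062.74039
D_3 = 2349.46130
Terminal value at year 3: TV = D_3×(1+g_2)/(r−g_2) = 2441.09030/0.065 = 37555.23531
P_0 = D_1/(1+r)^1 + D_2/(1+r)^2 + D_3/(1+r)^3 + TV/(1+r)^3
    = 1640.40761 + 1692.41328 + 1746.06769 + 27910.22048 = 32989.10907

$32989.11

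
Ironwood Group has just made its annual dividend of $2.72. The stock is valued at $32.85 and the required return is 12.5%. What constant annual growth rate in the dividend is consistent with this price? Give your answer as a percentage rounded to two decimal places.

P = D₀(1+g)/(r−g) ⇒ P(r−g) = D₀(1+g) ⇒ g(P+D₀) = P·r − D₀
g = (P·r − D₀)/(P + D₀) = ($32.85×0.125 − $2.72) / ($32.85 + $2.72) = 0.038972

3.90%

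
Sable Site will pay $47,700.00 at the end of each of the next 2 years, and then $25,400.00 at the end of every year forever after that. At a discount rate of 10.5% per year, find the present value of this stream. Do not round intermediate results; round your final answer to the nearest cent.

$280349.10

PV of 2-year annuity: $47,700.00 × [1 − (1+0.105)^−2] / 0.105 = 82232.96001
Perpetuity value at year 2: $25,400.00 / 0.105 = 241904.76190
PV of perpetuity: 241904.76190 / (1+0.105)^2 = 198116.14169
Total PV = 82232.96001 + 198116.14169 = 280349.10170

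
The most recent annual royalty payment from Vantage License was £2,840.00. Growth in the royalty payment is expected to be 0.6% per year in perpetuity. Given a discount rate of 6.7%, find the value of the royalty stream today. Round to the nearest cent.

D₁ = D₀ × (1 + g) = £2,840.00 × 1.006 = £2,857.0400
Growing perpetuity: P = D₁ / (r − g) = £2,857.0400 / (0.067 − 0.006) = £46,836.72

£46836.72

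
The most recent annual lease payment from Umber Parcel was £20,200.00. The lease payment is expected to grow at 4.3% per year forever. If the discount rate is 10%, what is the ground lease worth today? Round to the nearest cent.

D₁ = D₀ × (1 + g) = £20,200.00 × 1.043 = £21,068.6000
Growing perpetuity: P = D₁ / (r − g) = £21,068.6000 / (0.1 − 0.043) = £369,624.56

£369624.56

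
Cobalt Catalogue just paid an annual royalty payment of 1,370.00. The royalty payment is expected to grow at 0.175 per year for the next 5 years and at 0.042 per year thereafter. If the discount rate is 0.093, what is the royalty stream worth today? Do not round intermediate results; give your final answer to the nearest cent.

48743.83

D_1 = 1609.75000
D_2 = 1891.45625
D_3 = 2222.46109
D_4 = 2611.39179
D_5 = 3068.38535
Terminal value at year 5: TV = D_5×(1+g_2)/(r−g_2) = 3197.25753/0.051 = 62691.32416
P_0 = D_1/(1+r)^1 + D_2/(1+r)^2 + D_3/(1+r)^3 + D_4/(1+r)^4 + D_5/(1+r)^5 + TV/(1+r)^5
    = 1472.78134 + 1583.27362 + 1702.05536 + 1829.74844 + 1967.02143 + 40188.94756 = 48743.82774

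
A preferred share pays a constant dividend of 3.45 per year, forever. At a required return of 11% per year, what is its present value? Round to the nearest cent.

31.36

Level perpetuity: PV = C / r = 3.45 / 0.11 = 31.36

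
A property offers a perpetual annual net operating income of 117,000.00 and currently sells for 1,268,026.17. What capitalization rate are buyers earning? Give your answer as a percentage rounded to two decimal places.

9.23%

P = C/r ⇒ r = C/P = 117,000.00/1,268,026.17 = 0.092269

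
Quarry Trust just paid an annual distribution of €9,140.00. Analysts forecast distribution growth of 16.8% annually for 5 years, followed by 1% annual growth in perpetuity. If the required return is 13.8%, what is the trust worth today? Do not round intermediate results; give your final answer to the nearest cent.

€131584.91

D_1 = 10675.52000
D_2 = 12469.00736
D_3 = 14563.80060
D_4 = 17010.51910
D_5 = 19868.28630
Terminal value at year 5: TV = D_5×(1+g_2)/(r−g_2) = 20066.96917/0.128 = 156773.19662
P_0 = D_1/(1+r)^1 + D_2/(1+r)^2 + D_3/(1+r)^3 + D_4/(1+r)^4 + D_5/(1+r)^5 + TV/(1+r)^5
    = 9380.94903 + 9628.24997 + 9882.07027 + 10142.58179 + 10409.96092 + 82141.09792 = 131584.90992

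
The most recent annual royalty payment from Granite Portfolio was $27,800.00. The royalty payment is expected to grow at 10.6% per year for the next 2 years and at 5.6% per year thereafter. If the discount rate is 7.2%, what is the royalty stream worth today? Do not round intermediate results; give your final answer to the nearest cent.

$2011305.36

D_1 = 30746.80000
D_2 = 34005.96080
Terminal value at year 2: TV = D_2×(1+g_2)/(r−g_2) = 35910.29460/0.016 = 2244393.41280
P_0 = D_1/(1+r)^1 + D_2/(1+r)^2 + TV/(1+r)^2
    = 28681.71642 + 29591.39772 + 1953032.24967 = 2011305.36381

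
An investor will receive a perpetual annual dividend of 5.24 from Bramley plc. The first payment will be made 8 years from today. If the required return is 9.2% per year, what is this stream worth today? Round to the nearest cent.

Value at end of year 7: C / r = 5.24 / 0.092 = 56.9565
Discount to today: PV = 56.9565 / (1 + 0.092)^7 = 56.9565 / 1.851648 = 30.76

30.76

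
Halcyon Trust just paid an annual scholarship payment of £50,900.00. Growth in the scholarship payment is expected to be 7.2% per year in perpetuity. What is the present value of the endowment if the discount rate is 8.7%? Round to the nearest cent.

£3637653.33

D₁ = D₀ × (1 + g) = £50,900.00 × 1.072 = £54,564.8000
Growing perpetuity: P = D₁ / (r − g) = £54,564.8000 / (0.087 − 0.072) = £3,637,653.33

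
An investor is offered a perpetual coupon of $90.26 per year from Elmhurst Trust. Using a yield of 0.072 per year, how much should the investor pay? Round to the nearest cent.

$1253.61

Level perpetuity: PV = C / r = $90.26 / 0.072 = $1,253.61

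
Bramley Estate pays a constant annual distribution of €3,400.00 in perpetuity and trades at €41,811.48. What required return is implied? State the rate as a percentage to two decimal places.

P = C/r ⇒ r = C/P = €3,400.00/€41,811.48 = 0.081317

8.13%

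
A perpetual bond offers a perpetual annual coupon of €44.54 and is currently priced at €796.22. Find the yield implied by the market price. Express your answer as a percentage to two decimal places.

P = C/r ⇒ r = C/P = €44.54/€796.22 = 0.055939

5.59%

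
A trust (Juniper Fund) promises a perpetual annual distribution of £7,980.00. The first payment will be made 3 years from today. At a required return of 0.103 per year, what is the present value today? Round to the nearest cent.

£63681.70

Value at end of year 2: C / r = £7,980.00 / 0.103 = £77,475.7282
Discount to today: PV = £77,475.7282 / (1 + 0.103)^2 = £77,475.7282 / 1.216609 = £63,681.70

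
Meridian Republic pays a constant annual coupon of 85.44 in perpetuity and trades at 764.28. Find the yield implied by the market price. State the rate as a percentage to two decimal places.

P = C/r ⇒ r = C/P = 85.44/764.28 = 0.111791

11.18%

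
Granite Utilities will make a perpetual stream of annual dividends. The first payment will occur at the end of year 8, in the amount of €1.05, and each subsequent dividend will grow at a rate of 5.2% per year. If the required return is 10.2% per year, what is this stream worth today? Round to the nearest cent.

Value at end of year 7: C₁ / (r − g) = €1.05 / (0.102 − 0.052) = €21.0000
Discount to today: PV = €21.0000 / (1 + 0.102)^7 = €21.0000 / 1.973655 = €10.64

€10.64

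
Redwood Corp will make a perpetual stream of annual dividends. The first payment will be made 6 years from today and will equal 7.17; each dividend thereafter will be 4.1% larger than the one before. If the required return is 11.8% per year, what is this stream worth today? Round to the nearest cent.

Value at end of year 5: C₁ / (r − g) = 7.17 / (0.118 − 0.041) = 93.1169
Discount to today: PV = 93.1169 / (1 + 0.118)^5 = 93.1169 / 1.746663 = 53.31

53.31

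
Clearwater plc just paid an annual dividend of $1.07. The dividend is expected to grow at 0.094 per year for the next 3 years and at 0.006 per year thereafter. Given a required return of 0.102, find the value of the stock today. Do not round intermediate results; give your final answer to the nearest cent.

$14.13

D_1 = 1.17058
D_2 = 1.28061
D_3 = 1.40099
Terminal value at year 3: TV = D_3×(1+g_2)/(r−g_2) = 1.40940/0.096 = 14.68123
P_0 = D_1/(1+r)^1 + D_2/(1+r)^2 + D_3/(1+r)^3 + TV/(1+r)^3
    = 1.06223 + 1.05452 + 1.04687 + 10.97028 = 14.13390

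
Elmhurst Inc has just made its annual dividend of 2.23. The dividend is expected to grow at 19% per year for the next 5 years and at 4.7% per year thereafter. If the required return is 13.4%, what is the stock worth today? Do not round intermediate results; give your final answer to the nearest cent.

D_1 = 2.65370
D_2 = 3.15790
D_3 = 3.75790
D_4 = 4.47191
D_5 = 5.32157
Terminal value at year 5: TV = D_5×(1+g_2)/(r−g_2) = 5.57168/0.087 = 64.04233
P_0 = D_1/(1+r)^1 + D_2/(1+r)^2 + D_3/(1+r)^3 + D_4/(1+r)^4 + D_5/(1+r)^5 + TV/(1+r)^5
    = 2.34012 + 2.45569 + 2.57695 + 2.70421 + 2.83775 + 34.15087 = 47.06560

47.07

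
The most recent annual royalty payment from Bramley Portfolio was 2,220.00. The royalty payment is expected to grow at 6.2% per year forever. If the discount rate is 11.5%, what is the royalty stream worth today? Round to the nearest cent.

44483.77

D₁ = D₀ × (1 + g) = 2,220.00 × 1.062 = 2,357.6400
Growing perpetuity: P = D₁ / (r − g) = 2,357.6400 / (0.115 − 0.062) = 44,483.77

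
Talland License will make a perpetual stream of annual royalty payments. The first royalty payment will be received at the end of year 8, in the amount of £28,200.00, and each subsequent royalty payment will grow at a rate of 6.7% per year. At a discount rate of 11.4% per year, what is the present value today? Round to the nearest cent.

Value at end of year 7: C₁ / (r − g) = £28,200.00 / (0.114 − 0.067) = £600,000.0000
Discount to today: PV = £600,000.0000 / (1 + 0.114)^7 = £600,000.0000 / 2.129101 = £281,809.04

£281809.04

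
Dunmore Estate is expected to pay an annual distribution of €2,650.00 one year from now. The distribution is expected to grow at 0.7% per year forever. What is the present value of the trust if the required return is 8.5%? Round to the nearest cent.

€33974.36

Growing perpetuity: P = D₁ / (r − g) = €2,650.0000 / (0.085 − 0.007) = €33,974.36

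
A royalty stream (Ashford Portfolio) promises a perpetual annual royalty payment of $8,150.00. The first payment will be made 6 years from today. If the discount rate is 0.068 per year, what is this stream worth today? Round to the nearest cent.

Value at end of year 5: C / r = $8,150.00 / 0.068 = $119,852.9412
Discount to today: PV = $119,852.9412 / (1 + 0.068)^5 = $119,852.9412 / 1.389493 = $86,256.62

$86256.62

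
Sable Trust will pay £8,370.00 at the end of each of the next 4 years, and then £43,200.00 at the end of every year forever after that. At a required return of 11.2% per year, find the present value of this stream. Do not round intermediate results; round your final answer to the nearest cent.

£278115.92

PV of 4-year annuity: £8,370.00 × [1 − (1+0.112)^−4] / 0.112 = 25856.97226
Perpetuity value at year 4: £43,200.00 / 0.112 = 385714.28571
PV of perpetuity: 385714.28571 / (1+0.112)^4 = 252258.94504
Total PV = 25856.97226 + 252258.94504 = 278115.91730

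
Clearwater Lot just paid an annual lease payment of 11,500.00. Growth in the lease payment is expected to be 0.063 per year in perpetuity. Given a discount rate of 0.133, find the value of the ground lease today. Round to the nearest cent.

D₁ = D₀ × (1 + g) = 11,500.00 × 1.063 = 12,224.5000
Growing perpetuity: P = D₁ / (r − g) = 12,224.5000 / (0.133 − 0.063) = 174,635.71

174635.71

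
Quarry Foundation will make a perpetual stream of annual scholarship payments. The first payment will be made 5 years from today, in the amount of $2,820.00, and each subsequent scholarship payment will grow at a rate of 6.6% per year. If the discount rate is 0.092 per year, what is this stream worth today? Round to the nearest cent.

Value at end of year 4: C₁ / (r − g) = $2,820.00 / (0.092 − 0.066) = $108,461.5385
Discount to today: PV = $108,461.5385 / (1 + 0.092)^4 = $108,461.5385 / 1.421970 = $76,275.53

$76275.53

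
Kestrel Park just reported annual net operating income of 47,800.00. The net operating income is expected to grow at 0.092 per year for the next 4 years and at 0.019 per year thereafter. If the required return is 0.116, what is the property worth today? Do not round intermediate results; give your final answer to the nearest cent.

D_1 = 52197.60000
D_2 = 56999.77920
D_3 = 62243.75889
D_4 = 67970.18470
Terminal value at year 4: TV = D_4×(1+g_2)/(r−g_2) = 69261.61821/0.097 = 714037.30117
P_0 = D_1/(1+r)^1 + D_2/(1+r)^2 + D_3/(1+r)^3 + D_4/(1+r)^4 + TV/(1+r)^4
    = 46772.04301 + 45766.19262 + 44781.97343 + 43818.92024 + 460324.53319 = 641463.66249

641463.66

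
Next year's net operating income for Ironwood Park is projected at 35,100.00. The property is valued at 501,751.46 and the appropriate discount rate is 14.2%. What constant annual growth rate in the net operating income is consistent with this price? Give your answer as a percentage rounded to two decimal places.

P = D₁/(r−g) ⇒ g = r − D₁/P = 0.142 − 35,100.00/501,751.46 = 0.072045

7.20%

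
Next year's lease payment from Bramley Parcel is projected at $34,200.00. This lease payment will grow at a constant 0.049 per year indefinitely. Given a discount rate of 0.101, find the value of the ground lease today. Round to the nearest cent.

Growing perpetuity: P = D₁ / (r − g) = $34,200.0000 / (0.101 − 0.049) = $657,692.31

$657692.31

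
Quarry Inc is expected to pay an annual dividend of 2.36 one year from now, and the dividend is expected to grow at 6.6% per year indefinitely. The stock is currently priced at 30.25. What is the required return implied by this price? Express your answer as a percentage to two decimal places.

P = D₁/(r − g) ⇒ r = D₁/P + g = 2.3600/30.25 + 0.066 = 0.078017 + 0.066 = 0.144017

14.40%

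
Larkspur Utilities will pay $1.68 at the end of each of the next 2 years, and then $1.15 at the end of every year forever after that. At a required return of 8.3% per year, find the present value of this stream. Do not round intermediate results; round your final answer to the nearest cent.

PV of 2-year annuity: $1.68 × [1 − (1+0.083)^−2] / 0.083 = 2.98361
Perpetuity value at year 2: $1.15 / 0.083 = 13.85542
PV of perpetuity: 13.85542 / (1+0.083)^2 = 11.81307
Total PV = 2.98361 + 11.81307 = 14.79668

$14.80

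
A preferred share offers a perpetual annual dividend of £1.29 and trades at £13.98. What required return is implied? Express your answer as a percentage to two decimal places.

9.23%

P = C/r ⇒ r = C/P = £1.29/£13.98 = 0.092275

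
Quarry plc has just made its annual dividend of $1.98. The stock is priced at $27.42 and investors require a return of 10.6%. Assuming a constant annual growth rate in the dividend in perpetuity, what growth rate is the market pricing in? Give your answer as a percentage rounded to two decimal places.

3.15%

P = D₀(1+g)/(r−g) ⇒ P(r−g) = D₀(1+g) ⇒ g(P+D₀) = P·r − D₀
g = (P·r − D₀)/(P + D₀) = ($27.42×0.106 − $1.98) / ($27.42 + $1.98) = 0.031514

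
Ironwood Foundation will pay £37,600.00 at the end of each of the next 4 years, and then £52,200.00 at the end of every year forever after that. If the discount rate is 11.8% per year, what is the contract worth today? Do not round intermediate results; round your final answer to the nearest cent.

PV of 4-year annuity: £37,600.00 × [1 − (1+0.118)^−4] / 0.118 = 114687.06399
Perpetuity value at year 4: £52,200.00 / 0.118 = 442372.88136
PV of perpetuity: 442372.88136 / (1+0.118)^4 = 283153.07443
Total PV = 114687.06399 + 283153.07443 = 397840.13842

£397840.14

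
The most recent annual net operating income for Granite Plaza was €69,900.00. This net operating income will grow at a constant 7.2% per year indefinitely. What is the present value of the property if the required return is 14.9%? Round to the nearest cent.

D₁ = D₀ × (1 + g) = €69,900.00 × 1.072 = €74,932.8000
Growing perpetuity: P = D₁ / (r − g) = €74,932.8000 / (0.149 − 0.072) = €973,153.25

€973153.25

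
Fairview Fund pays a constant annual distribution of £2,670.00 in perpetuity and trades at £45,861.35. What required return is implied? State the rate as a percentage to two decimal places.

P = C/r ⇒ r = C/P = £2,670.00/£45,861.35 = 0.058219

5.82%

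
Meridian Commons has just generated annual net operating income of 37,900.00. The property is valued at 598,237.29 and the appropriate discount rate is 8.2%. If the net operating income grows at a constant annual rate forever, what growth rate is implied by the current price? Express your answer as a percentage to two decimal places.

1.75%

P = D₀(1+g)/(r−g) ⇒ P(r−g) = D₀(1+g) ⇒ g(P+D₀) = P·r − D₀
g = (P·r − D₀)/(P + D₀) = (598,237.29×0.082 − 37,900.00) / (598,237.29 + 37,900.00) = 0.017536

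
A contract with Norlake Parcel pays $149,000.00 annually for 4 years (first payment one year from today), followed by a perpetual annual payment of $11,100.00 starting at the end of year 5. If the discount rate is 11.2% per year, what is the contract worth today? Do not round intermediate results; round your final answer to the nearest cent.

$525113.89

PV of 4-year annuity: $149,000.00 × [1 − (1+0.112)^−4] / 0.112 = 460297.35556
Perpetuity value at year 4: $11,100.00 / 0.112 = 99107.14286
PV of perpetuity: 99107.14286 / (1+0.112)^4 = 64816.53449
Total PV = 460297.35556 + 64816.53449 = 525113.89005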